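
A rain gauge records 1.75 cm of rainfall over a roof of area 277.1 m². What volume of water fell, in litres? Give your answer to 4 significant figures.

Depth: 1.75 cm × 10 = 17.5 mm.
1 mm over 1 m² is 1 L, so volume = 17.5 × 277.1 = 4849.25 L ≈ 4849 L.

4849 litres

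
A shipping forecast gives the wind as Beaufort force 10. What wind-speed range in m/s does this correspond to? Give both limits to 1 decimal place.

Beaufort 10 (storm) spans 24.5–28.4 m/s.

24.5 to 28.4 m/s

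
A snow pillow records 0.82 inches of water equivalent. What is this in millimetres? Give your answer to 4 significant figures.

20.83 mm

1 in = 25.4 mm, so 0.82 × 25.4 = 20.83 mm.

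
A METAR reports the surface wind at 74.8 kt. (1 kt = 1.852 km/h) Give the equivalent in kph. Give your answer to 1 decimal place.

1 kt = 1.852 km/h, so 74.8 × 1.852 = 138.5 km/h.

138.5 km/h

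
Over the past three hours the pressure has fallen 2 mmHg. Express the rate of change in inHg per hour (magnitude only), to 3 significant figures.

2 mmHg / 3 h × 0.0393701 inHg/mmHg = 0.0262 inHg/h.

0.0262 inHg per hour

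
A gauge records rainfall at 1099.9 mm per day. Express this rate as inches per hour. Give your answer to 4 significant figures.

1.804 in/hour

1099.9 mm/day × 0.0393701 in/mm × 0.0416667 day/hour = 1.804 in/hour.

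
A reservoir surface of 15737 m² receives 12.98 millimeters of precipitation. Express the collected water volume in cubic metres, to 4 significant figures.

204.3 cubic metres

1 mm over 1 m² is 1 L, so volume = 12.98 × 15737 = 204266.26 L = 204.3 m³.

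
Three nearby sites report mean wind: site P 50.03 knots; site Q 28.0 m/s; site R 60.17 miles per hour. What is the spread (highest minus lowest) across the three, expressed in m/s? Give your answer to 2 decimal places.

site P: 50.03 kt = 25.7377 m/s.
site R: 60.17 mph = 26.8984 m/s.
Spread: 28.0000 − 25.7377 = 2.26 m/s.

2.26 m/s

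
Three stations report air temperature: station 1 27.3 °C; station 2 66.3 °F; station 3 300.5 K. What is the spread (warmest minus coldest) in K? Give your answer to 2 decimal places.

8.29 K

station 2: 66.3 °F = 19.056 °C.
station 3: 300.5 K = 27.350 °C.
Spread: 27.350 − 19.056 = 8.294 °C.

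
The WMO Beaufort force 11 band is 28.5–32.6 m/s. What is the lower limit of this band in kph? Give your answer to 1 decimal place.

102.6 km/h

28.5–32.6 m/s × 3.6 = 102.6–117.4 km/h.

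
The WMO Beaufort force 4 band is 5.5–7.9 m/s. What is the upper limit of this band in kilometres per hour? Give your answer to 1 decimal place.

5.5–7.9 m/s × 3.6 = 19.8–28.4 km/h.

28.4 km/h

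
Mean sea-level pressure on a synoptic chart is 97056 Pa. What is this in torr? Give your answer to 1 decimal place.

1 Pa = 0.00750062 mmHg, so 97056 × 0.00750062 = 728.0 mmHg.

728.0 mmHg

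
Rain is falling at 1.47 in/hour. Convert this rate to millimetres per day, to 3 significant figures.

1.47 in/hour × 25.4 mm/in × 24 hour/day = 896 mm/day.

896 mm/day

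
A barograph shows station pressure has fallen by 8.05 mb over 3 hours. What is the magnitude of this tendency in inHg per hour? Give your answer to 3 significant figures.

8.05 mb / 3 h × 0.02953 inHg/mb = 0.0792 inHg/h.

0.0792 inHg per hour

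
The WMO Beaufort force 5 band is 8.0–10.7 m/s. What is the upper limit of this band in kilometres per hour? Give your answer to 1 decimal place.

38.5 km/h

8.0–10.7 m/s × 3.6 = 28.8–38.5 km/h.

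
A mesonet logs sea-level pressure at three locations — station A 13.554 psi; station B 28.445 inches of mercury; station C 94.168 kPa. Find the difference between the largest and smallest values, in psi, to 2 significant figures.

station B: 28.445 inHg = 13.9709 psi.
station C: 94.168 kPa = 13.6579 psi.
Spread: 13.9709 − 13.5540 = 0.42 psi.

0.42 psi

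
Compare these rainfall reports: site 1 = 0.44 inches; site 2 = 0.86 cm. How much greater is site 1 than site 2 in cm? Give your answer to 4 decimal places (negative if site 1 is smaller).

site 1: 0.44 in = 1.117600 cm.
Difference: 1.117600 − 0.860000 = 0.2576 cm.

0.2576 cm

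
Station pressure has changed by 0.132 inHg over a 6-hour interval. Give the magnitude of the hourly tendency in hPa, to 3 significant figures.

0.132 inHg / 6 h × 33.8639 hPa/inHg = 0.745 hPa/h.

0.745 hPa per hour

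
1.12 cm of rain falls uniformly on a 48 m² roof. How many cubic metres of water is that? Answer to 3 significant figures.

0.538 cubic metres

Depth: 1.12 cm × 10 = 11.2 mm.
1 mm over 1 m² is 1 L, so volume = 11.2 × 48 = 537.6 L = 0.538 m³.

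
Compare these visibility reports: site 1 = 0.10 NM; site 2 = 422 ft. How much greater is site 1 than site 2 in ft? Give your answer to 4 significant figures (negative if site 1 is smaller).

site 1: 0.10 nmi = 607.612 ft.
Difference: 607.612 − 422.000 = 185.6 ft.

185.6 ft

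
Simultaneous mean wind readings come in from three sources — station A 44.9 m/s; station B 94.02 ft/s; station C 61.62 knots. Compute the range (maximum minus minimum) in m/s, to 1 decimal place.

16.2 m/s

station B: 94.02 ft/s = 28.657 m/s.
station C: 61.62 kt = 31.700 m/s.
Spread: 44.900 − 28.657 = 16.2 m/s.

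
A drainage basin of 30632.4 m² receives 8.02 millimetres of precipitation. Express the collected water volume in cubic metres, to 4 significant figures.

245.7 cubic metres

1 mm over 1 m² is 1 L, so volume = 8.02 × 30632.4 = 245671.85 L = 245.7 m³.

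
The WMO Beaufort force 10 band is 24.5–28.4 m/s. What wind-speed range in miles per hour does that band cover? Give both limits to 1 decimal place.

54.8 to 63.5 mph

24.5–28.4 m/s × 2.237 = 54.8–63.5 mph.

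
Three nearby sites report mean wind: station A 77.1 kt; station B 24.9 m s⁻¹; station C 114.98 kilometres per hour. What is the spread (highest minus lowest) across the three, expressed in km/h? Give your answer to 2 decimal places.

station A: 77.1 kt = 142.7892 km/h.
station B: 24.9 m/s = 89.6400 km/h.
Spread: 142.7892 − 89.6400 = 53.15 km/h.

53.15 km/h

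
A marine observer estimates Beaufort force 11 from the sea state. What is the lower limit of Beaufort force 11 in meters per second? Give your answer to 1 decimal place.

28.5 m/s

Beaufort 11 (violent storm) spans 28.5–32.6 m/s.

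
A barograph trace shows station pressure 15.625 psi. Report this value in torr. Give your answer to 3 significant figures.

808 mmHg

1 psi = 51.7149 mmHg, so 15.625 × 51.7149 = 808 mmHg.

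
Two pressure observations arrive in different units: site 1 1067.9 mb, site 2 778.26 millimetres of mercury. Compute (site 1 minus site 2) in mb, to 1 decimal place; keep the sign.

30.3 mb

site 2: 778.26 mmHg = 1037.595 mb.
Difference: 1067.900 − 1037.595 = 30.3 mb.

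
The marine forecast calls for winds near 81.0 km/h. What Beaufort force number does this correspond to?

81.0 km/h = 22.5 m/s, which is Beaufort 9 (strong gale, 20.8–24.4 m/s).

Beaufort force 9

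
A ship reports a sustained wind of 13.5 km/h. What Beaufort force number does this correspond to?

13.5 km/h = 3.8 m/s, which is Beaufort 3 (gentle breeze, 3.4–5.4 m/s).

Beaufort force 3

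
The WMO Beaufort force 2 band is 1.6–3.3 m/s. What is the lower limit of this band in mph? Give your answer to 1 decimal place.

1.6–3.3 m/s × 2.237 = 3.6–7.4 mph.

3.6 mph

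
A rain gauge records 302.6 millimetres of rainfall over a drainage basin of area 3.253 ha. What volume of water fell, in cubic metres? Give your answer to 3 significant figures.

Area: 3.253 ha = 32530 m².
1 mm over 1 m² is 1 L, so volume = 302.6 × 32530 = 9843578 L = 9840 m³.

9840 cubic metres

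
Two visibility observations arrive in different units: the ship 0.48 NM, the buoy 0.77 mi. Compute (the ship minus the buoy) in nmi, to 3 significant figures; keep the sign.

the buoy: 0.77 SM = 0.66911 nmi.
Difference: 0.48000 − 0.66911 = -0.189 nmi.

-0.189 nmi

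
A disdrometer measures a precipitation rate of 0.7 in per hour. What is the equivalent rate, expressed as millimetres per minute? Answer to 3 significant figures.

0.7 in/hour × 25.4 mm/in × 0.0166667 hour/minute = 0.296 mm/minute.

0.296 mm/minute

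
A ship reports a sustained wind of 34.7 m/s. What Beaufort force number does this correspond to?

34.7 m/s lies in the Beaufort 12 band (hurricane force, ≥32.7 m/s).

Beaufort force 12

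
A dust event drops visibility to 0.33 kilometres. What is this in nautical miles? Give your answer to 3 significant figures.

1 km = 0.539957 nmi, so 0.33 × 0.539957 = 0.178 nmi.

0.178 nmi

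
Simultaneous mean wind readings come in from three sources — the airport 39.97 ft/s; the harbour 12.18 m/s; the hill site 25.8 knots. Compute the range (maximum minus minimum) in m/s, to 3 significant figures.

1.09 m/s

the airport: 39.97 ft/s = 12.1829 m/s.
the hill site: 25.8 kt = 13.2727 m/s.
Spread: 13.2727 − 12.1800 = 1.09 m/s.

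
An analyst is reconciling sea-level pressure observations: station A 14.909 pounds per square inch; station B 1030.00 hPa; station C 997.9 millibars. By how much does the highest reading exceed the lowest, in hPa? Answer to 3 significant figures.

32.1 hPa

station A: 14.909 psi = 1027.939 hPa.
station C: 997.9 mb = 997.900 hPa.
Spread: 1030.000 − 997.900 = 32.1 hPa.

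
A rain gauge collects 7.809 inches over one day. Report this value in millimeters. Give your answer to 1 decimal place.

198.3 mm

1 in = 25.4 mm, so 7.809 × 25.4 = 198.3 mm.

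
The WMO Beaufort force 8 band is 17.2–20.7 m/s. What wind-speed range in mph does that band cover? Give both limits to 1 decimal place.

17.2–20.7 m/s × 2.237 = 38.5–46.3 mph.

38.5 to 46.3 mph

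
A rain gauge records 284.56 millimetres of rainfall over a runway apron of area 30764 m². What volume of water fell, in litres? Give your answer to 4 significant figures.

1 mm over 1 m² is 1 L, so volume = 284.56 × 30764 = 8754203.8 L ≈ 8754000 L.

8754000 litres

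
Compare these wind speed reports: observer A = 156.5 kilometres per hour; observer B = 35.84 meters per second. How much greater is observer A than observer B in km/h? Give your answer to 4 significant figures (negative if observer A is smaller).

observer B: 35.84 m/s = 129.0240 km/h.
Difference: 156.5000 − 129.0240 = 27.48 km/h.

27.48 km/h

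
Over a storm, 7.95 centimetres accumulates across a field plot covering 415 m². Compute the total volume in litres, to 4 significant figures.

32990 litres

Depth: 7.95 cm × 10 = 79.5 mm.
1 mm over 1 m² is 1 L, so volume = 79.5 × 415 = 32992.5 L ≈ 32990 L.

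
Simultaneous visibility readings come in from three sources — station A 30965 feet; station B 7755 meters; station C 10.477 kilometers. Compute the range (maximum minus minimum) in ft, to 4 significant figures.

station B: 7755 m = 25442.91 ft.
station C: 10.477 km = 34373.36 ft.
Spread: 34373.36 − 25442.91 = 8930 ft.

8930 ft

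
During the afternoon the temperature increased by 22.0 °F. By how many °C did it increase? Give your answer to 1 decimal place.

Converting a difference, only the 9/5 scale factor applies: Δ°C = 22.0 × 0.5556 = 12.2 °C.

12.2 °C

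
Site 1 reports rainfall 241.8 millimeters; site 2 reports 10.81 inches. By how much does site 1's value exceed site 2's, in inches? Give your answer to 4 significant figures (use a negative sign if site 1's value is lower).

site 1: 241.8 mm = 9.51969 in.
Difference: 9.51969 − 10.81000 = -1.290 in.

-1.290 in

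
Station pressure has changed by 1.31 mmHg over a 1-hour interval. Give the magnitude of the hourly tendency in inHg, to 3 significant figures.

1.31 mmHg / 1 h × 0.0393701 inHg/mmHg = 0.0516 inHg/h.

0.0516 inHg per hour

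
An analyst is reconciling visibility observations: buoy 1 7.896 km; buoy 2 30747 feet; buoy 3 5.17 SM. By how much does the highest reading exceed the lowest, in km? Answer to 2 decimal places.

buoy 2: 30747 ft = 9.3717 km.
buoy 3: 5.17 SM = 8.3203 km.
Spread: 9.3717 − 7.8960 = 1.48 km.

1.48 km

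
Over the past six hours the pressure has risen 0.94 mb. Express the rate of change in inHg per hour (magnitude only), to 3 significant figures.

0.94 mb / 6 h × 0.02953 inHg/mb = 0.00463 inHg/h.

0.00463 inHg per hour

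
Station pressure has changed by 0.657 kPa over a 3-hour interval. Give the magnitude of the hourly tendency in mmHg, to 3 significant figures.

1.64 mmHg per hour

0.657 kPa / 3 h × 7.50062 mmHg/kPa = 1.64 mmHg/h.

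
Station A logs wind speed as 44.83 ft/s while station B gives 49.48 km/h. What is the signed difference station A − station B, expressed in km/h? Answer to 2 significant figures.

station A: 44.83 ft/s = 49.1911 km/h.
Difference: 49.1911 − 49.4800 = -0.29 km/h.

-0.29 km/h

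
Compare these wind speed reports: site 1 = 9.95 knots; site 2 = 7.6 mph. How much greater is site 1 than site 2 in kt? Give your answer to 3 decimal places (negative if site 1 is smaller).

3.346 kt

site 2: 7.6 mph = 6.60422 kt.
Difference: 9.95000 − 6.60422 = 3.346 kt.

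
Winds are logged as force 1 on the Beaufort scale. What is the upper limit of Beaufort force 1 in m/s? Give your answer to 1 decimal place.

Beaufort 1 (light air) spans 0.3–1.5 m/s.

1.5 m/s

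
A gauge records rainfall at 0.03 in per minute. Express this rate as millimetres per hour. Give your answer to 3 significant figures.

0.03 in/minute × 25.4 mm/in × 60 minute/hour = 45.7 mm/hour.

45.7 mm/hour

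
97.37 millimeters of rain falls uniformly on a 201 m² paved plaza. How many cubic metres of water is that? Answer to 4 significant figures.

19.57 cubic metres

1 mm over 1 m² is 1 L, so volume = 97.37 × 201 = 19571.37 L = 19.57 m³.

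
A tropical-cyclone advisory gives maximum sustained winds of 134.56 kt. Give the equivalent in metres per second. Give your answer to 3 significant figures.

1 kt = 0.514444 m/s, so 134.56 × 0.514444 = 69.2 m/s.

69.2 m/s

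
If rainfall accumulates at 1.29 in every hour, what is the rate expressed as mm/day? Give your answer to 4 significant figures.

1.29 in/hour × 25.4 mm/in × 24 hour/day = 786.4 mm/day.

786.4 mm/day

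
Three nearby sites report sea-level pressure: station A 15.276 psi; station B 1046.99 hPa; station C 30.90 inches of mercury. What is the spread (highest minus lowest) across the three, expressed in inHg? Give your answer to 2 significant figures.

0.20 inHg

station A: 15.276 psi = 31.1022 inHg.
station B: 1046.99 hPa = 30.9176 inHg.
Spread: 31.1022 − 30.9000 = 0.20 inHg.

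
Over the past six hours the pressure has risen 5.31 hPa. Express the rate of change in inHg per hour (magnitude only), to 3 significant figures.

5.31 hPa / 6 h × 0.02953 inHg/hPa = 0.0261 inHg/h.

0.0261 inHg per hour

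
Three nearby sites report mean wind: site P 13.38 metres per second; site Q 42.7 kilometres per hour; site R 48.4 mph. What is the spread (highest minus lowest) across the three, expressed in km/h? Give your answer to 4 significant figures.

site P: 13.38 m/s = 48.1680 km/h.
site R: 48.4 mph = 77.8922 km/h.
Spread: 77.8922 − 42.7000 = 35.19 km/h.

35.19 km/h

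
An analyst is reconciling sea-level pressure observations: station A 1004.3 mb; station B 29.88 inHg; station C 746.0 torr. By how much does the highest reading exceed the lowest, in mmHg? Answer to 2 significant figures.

station A: 1004.3 mb = 753.29 mmHg.
station B: 29.88 inHg = 758.95 mmHg.
Spread: 758.95 − 746.00 = 13 mmHg.

13 mmHg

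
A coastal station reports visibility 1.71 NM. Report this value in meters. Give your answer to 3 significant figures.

3170 m

1 nmi = 1852 m, so 1.71 × 1852 = 3170 m.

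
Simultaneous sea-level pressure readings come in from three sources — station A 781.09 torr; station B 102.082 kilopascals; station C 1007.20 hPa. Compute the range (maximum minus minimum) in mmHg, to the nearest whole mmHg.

station B: 102.082 kPa = 765.68 mmHg.
station C: 1007.20 hPa = 755.46 mmHg.
Spread: 781.09 − 755.46 = 26 mmHg.

26 mmHg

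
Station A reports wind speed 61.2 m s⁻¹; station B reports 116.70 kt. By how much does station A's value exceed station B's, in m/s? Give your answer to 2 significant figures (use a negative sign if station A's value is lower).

1.2 m/s

station B: 116.70 kt = 60.036 m/s.
Difference: 61.200 − 60.036 = 1.2 m/s.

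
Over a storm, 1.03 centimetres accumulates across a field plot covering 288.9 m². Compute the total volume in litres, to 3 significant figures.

2980 litres

Depth: 1.03 cm × 10 = 10.3 mm.
1 mm over 1 m² is 1 L, so volume = 10.3 × 288.9 = 2975.67 L ≈ 2980 L.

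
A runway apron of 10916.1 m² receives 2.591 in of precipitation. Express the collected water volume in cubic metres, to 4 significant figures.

Depth: 2.591 in × 25.4 = 65.8114 mm.
1 mm over 1 m² is 1 L, so volume = 65.8114 × 10916.1 = 718403.82 L = 718.4 m³.

718.4 cubic metres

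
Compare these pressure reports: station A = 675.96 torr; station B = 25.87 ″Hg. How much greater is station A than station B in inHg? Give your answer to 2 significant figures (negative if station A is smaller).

station A: 675.96 mmHg = 26.6126 inHg.
Difference: 26.6126 − 25.8700 = 0.74 inHg.

0.74 inHg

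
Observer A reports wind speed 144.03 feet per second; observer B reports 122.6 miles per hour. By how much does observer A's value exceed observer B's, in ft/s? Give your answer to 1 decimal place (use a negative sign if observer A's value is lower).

observer B: 122.6 mph = 179.813 ft/s.
Difference: 144.030 − 179.813 = -35.8 ft/s.

-35.8 ft/s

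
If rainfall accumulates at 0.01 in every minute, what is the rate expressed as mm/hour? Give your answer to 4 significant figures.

0.01 in/minute × 25.4 mm/in × 60 minute/hour = 15.24 mm/hour.

15.24 mm/hour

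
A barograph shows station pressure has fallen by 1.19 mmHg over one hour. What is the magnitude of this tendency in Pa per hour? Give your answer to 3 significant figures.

1.19 mmHg / 1 h × 133.322 Pa/mmHg = 159 Pa/h.

159 Pa per hour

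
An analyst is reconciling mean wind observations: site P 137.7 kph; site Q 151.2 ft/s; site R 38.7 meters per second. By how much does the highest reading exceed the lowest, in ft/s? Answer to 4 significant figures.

25.71 ft/s

site P: 137.7 km/h = 125.4921 ft/s.
site R: 38.7 m/s = 126.9685 ft/s.
Spread: 151.2000 − 125.4921 = 25.71 ft/s.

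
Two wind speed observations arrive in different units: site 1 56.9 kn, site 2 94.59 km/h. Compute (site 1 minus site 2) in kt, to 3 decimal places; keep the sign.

5.825 kt

site 2: 94.59 km/h = 51.07451 kt.
Difference: 56.90000 − 51.07451 = 5.825 kt.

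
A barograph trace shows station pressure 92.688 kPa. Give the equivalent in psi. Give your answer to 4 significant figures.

13.44 psi

1 kPa = 0.145038 psi, so 92.688 × 0.145038 = 13.44 psi.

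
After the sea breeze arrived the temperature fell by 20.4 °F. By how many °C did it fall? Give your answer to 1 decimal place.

A change of 1 °C equals a change of 1.8 °F: Δ°C = 20.4 × 0.5556 = 11.3 °C.

11.3 °C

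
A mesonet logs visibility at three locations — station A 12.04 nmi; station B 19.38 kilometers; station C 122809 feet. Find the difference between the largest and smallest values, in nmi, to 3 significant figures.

station B: 19.38 km = 10.4644 nmi.
station C: 122809 ft = 20.2118 nmi.
Spread: 20.2118 − 10.4644 = 9.75 nmi.

9.75 nmi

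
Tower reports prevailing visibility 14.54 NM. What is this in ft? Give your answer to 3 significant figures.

1 nmi = 6076.12 ft, so 14.54 × 6076.12 = 88300 ft.

88300 ft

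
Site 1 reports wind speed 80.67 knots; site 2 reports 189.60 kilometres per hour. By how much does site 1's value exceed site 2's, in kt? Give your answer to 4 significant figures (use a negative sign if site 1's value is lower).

-21.71 kt

site 2: 189.60 km/h = 102.3758 kt.
Difference: 80.6700 − 102.3758 = -21.71 kt.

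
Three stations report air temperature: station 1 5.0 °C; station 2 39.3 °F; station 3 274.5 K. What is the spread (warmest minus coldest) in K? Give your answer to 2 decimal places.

3.65 K

station 2: 39.3 °F = 4.056 °C.
station 3: 274.5 K = 1.350 °C.
Spread: 5.000 − 1.350 = 3.650 °C.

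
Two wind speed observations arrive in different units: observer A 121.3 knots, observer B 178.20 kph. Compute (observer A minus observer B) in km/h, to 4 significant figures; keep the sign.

observer A: 121.3 kt = 224.6476 km/h.
Difference: 224.6476 − 178.2000 = 46.45 km/h.

46.45 km/h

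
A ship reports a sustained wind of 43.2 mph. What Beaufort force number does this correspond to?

43.2 mph = 19.3 m/s, which is Beaufort 8 (gale, 17.2–20.7 m/s).

Beaufort force 8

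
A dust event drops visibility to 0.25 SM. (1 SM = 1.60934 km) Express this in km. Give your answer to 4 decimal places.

0.4023 km

1 SM = 1.60934 km, so 0.25 × 1.60934 = 0.4023 km.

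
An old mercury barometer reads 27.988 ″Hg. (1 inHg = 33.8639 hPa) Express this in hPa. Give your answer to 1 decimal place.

1 inHg = 33.8639 hPa, so 27.988 × 33.8639 = 947.8 hPa.

947.8 hPa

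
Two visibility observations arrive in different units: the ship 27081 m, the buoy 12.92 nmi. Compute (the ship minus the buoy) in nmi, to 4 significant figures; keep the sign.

1.703 nmi

the ship: 27081 m = 14.62257 nmi.
Difference: 14.62257 − 12.92000 = 1.703 nmi.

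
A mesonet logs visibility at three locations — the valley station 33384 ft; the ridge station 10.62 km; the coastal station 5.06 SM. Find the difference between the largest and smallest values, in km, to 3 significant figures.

the valley station: 33384 ft = 10.1754 km.
the coastal station: 5.06 SM = 8.1433 km.
Spread: 10.6200 − 8.1433 = 2.48 km.

2.48 km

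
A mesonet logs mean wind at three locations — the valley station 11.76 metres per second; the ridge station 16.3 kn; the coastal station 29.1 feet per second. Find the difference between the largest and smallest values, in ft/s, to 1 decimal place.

11.1 ft/s

the valley station: 11.76 m/s = 38.583 ft/s.
the ridge station: 16.3 kt = 27.511 ft/s.
Spread: 38.583 − 27.511 = 11.1 ft/s.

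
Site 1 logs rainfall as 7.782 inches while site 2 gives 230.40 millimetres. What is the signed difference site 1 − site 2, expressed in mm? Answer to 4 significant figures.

-32.74 mm

site 1: 7.782 in = 197.6628 mm.
Difference: 197.6628 − 230.4000 = -32.74 mm.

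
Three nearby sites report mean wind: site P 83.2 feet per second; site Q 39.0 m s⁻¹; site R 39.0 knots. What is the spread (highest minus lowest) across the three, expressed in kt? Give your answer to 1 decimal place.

site P: 83.2 ft/s = 49.295 kt.
site Q: 39.0 m/s = 75.810 kt.
Spread: 75.810 − 39.000 = 36.8 kt.

36.8 kt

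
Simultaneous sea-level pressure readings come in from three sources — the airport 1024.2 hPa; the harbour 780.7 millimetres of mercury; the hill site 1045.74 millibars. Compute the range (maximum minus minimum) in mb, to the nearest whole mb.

the airport: 1024.2 hPa = 1024.20 mb.
the harbour: 780.7 mmHg = 1040.85 mb.
Spread: 1045.74 − 1024.20 = 22 mb.

22 mb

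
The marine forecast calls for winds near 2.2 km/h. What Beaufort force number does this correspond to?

2.2 km/h = 0.6 m/s, which is Beaufort 1 (light air, 0.3–1.5 m/s).

Beaufort force 1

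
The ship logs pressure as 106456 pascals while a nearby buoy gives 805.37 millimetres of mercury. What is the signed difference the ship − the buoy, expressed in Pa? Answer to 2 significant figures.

the buoy: 805.37 mmHg = 107373.85 Pa.
Difference: 106456.00 − 107373.85 = -920 Pa.

-920 Pa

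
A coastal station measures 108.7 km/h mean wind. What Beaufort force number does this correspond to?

108.7 km/h = 30.2 m/s, which is Beaufort 11 (violent storm, 28.5–32.6 m/s).

Beaufort force 11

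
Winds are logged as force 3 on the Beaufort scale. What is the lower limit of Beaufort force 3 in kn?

Beaufort 3 (gentle breeze) spans 7–10 knots.

7 kt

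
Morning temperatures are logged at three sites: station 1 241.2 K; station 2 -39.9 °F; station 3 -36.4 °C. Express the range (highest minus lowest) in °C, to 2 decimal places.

station 1: 241.2 K = -31.950 °C.
station 2: -39.9 °F = -39.944 °C.
Spread: (-31.950) − (-39.944) = 7.994 °C.

7.99 °C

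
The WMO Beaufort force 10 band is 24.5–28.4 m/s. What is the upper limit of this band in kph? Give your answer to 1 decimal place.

102.2 km/h

24.5–28.4 m/s × 3.6 = 88.2–102.2 km/h.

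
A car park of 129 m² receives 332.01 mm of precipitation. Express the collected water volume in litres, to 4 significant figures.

42830 litres

1 mm over 1 m² is 1 L, so volume = 332.01 × 129 = 42829.29 L ≈ 42830 L.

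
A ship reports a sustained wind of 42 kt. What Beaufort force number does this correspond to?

Beaufort force 9

42 kt lies in the Beaufort 9 band (strong gale, 41–47 kt).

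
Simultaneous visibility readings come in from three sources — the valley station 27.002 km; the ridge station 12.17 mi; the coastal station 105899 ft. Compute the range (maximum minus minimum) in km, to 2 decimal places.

12.69 km

the ridge station: 12.17 SM = 19.5857 km.
the coastal station: 105899 ft = 32.2780 km.
Spread: 32.2780 − 19.5857 = 12.69 km.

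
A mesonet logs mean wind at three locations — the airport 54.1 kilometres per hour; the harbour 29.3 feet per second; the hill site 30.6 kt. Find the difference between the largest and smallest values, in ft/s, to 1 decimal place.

the airport: 54.1 km/h = 49.304 ft/s.
the hill site: 30.6 kt = 51.647 ft/s.
Spread: 51.647 − 29.300 = 22.3 ft/s.

22.3 ft/s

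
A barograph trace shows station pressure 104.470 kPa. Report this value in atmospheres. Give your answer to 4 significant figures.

1 kPa = 0.00986923 atm, so 104.470 × 0.00986923 = 1.031 atm.

1.031 atm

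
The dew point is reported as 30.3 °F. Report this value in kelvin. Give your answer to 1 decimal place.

272.2 K

First to °C: -0.94 °C.
Then to K: 272.2 K.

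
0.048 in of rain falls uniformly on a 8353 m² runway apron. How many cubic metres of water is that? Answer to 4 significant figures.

Depth: 0.048 in × 25.4 = 1.2192 mm.
1 mm over 1 m² is 1 L, so volume = 1.2192 × 8353 = 10183.978 L = 10.18 m³.

10.18 cubic metres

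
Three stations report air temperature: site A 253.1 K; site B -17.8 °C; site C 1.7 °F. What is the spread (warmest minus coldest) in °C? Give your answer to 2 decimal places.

3.22 °C

site A: 253.1 K = -20.050 °C.
site C: 1.7 °F = -16.833 °C.
Spread: (-16.833) − (-20.050) = 3.217 °C.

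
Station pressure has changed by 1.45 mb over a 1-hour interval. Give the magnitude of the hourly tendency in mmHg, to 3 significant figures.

1.09 mmHg per hour

1.45 mb / 1 h × 0.750062 mmHg/mb = 1.09 mmHg/h.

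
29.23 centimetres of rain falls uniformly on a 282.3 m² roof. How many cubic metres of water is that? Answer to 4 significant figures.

Depth: 29.23 cm × 10 = 292.3 mm.
1 mm over 1 m² is 1 L, so volume = 292.3 × 282.3 = 82516.29 L = 82.52 m³.

82.52 cubic metres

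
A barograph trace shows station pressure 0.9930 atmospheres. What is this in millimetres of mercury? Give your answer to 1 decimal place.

754.7 mmHg

1 atm = 760 mmHg, so 0.9930 × 760 = 754.7 mmHg.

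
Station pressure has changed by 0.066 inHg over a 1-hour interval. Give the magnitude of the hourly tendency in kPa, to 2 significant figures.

0.22 kPa per hour

0.066 inHg / 1 h × 3.38639 kPa/inHg = 0.22 kPa/h.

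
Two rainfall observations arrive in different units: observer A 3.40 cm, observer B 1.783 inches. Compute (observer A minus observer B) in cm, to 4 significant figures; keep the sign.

observer B: 1.783 in = 4.52882 cm.
Difference: 3.40000 − 4.52882 = -1.129 cm.

-1.129 cm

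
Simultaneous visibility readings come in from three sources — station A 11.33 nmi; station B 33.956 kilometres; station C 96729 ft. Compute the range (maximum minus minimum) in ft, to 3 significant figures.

station A: 11.33 nmi = 68842.39 ft.
station B: 33.956 km = 111404.20 ft.
Spread: 111404.20 − 68842.39 = 42600 ft.

42600 ft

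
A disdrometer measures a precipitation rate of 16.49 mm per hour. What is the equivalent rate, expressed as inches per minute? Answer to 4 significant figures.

16.49 mm/hour × 0.0393701 in/mm × 0.0166667 hour/minute = 0.01082 in/minute.

0.01082 in/minute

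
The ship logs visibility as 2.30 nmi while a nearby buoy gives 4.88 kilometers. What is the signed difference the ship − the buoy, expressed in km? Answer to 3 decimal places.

-0.620 km

the ship: 2.30 nmi = 4.25960 km.
Difference: 4.25960 − 4.88000 = -0.620 km.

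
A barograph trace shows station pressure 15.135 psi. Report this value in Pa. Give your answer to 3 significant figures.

1 psi = 6894.76 Pa, so 15.135 × 6894.76 = 104000 Pa.

104000 Pa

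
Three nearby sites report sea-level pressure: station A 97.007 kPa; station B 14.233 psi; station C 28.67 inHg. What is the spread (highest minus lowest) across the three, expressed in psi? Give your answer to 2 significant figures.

0.16 psi

station A: 97.007 kPa = 14.0697 psi.
station C: 28.67 inHg = 14.0814 psi.
Spread: 14.2330 − 14.0697 = 0.16 psi.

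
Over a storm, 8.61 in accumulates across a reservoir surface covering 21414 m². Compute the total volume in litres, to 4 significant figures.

4683000 litres

Depth: 8.61 in × 25.4 = 218.694 mm.
1 mm over 1 m² is 1 L, so volume = 218.694 × 21414 = 4683113.3 L ≈ 4683000 L.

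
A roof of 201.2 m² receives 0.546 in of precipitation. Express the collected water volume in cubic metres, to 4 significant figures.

Depth: 0.546 in × 25.4 = 13.8684 mm.
1 mm over 1 m² is 1 L, so volume = 13.8684 × 201.2 = 2790.3221 L = 2.790 m³.

2.790 cubic metres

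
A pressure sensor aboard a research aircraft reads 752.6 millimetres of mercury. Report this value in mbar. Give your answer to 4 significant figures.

1003 mb

1 mmHg = 1.33322 mb, so 752.6 × 1.33322 = 1003 mb.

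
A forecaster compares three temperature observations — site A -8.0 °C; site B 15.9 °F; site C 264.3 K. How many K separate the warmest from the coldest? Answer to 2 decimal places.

site B: 15.9 °F = -8.944 °C.
site C: 264.3 K = -8.850 °C.
Spread: (-8.000) − (-8.944) = 0.944 °C.

0.94 K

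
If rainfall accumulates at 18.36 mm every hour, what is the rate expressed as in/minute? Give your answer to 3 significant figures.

0.0120 in/minute

18.36 mm/hour × 0.0393701 in/mm × 0.0166667 hour/minute = 0.0120 in/minute.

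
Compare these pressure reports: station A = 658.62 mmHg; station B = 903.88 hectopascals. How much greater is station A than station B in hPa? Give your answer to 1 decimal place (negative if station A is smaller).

station A: 658.62 mmHg = 878.088 hPa.
Difference: 878.088 − 903.880 = -25.8 hPa.

-25.8 hPa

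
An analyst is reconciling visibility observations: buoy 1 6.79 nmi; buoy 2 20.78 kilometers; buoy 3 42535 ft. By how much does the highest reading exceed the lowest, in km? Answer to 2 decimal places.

8.20 km

buoy 1: 6.79 nmi = 12.5751 km.
buoy 3: 42535 ft = 12.9647 km.
Spread: 20.7800 − 12.5751 = 8.20 km.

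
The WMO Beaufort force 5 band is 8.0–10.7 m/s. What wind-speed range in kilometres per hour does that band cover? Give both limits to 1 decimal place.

28.8 to 38.5 km/h

8.0–10.7 m/s × 3.6 = 28.8–38.5 km/h.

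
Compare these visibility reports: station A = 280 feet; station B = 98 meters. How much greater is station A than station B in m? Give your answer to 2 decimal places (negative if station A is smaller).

station A: 280 ft = 85.3440 m.
Difference: 85.3440 − 98.0000 = -12.66 m.

-12.66 m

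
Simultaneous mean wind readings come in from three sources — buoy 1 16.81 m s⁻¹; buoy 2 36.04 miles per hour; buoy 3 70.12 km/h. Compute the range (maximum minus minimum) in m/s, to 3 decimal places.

buoy 2: 36.04 mph = 16.11132 m/s.
buoy 3: 70.12 km/h = 19.47778 m/s.
Spread: 19.47778 − 16.11132 = 3.366 m/s.

3.366 m/s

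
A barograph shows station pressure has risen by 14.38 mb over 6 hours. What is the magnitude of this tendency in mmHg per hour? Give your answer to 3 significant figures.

14.38 mb / 6 h × 0.750062 mmHg/mb = 1.80 mmHg/h.

1.80 mmHg per hour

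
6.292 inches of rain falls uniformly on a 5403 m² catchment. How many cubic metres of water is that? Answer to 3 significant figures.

863 cubic metres

Depth: 6.292 in × 25.4 = 159.8168 mm.
1 mm over 1 m² is 1 L, so volume = 159.8168 × 5403 = 863490.17 L = 863 m³.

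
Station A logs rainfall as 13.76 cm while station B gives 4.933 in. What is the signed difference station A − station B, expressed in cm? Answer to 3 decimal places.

1.230 cm

station B: 4.933 in = 12.52982 cm.
Difference: 13.76000 − 12.52982 = 1.230 cm.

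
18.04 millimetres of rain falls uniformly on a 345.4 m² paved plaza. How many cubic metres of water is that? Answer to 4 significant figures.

1 mm over 1 m² is 1 L, so volume = 18.04 × 345.4 = 6231.016 L = 6.231 m³.

6.231 cubic metres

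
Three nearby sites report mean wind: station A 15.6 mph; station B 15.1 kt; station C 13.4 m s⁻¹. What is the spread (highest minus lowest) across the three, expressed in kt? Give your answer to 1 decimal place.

12.5 kt

station A: 15.6 mph = 13.556 kt.
station C: 13.4 m/s = 26.048 kt.
Spread: 26.048 − 13.556 = 12.5 kt.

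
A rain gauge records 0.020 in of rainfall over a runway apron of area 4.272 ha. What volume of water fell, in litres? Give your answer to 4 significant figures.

Depth: 0.020 in × 25.4 = 0.508 mm.
Area: 4.272 ha = 42720 m².
1 mm over 1 m² is 1 L, so volume = 0.508 × 42720 = 21701.76 L ≈ 21700 L.

21700 litres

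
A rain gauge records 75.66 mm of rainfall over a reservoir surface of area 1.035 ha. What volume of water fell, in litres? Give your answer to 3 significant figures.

783000 litres

Area: 1.035 ha = 10350 m².
1 mm over 1 m² is 1 L, so volume = 75.66 × 10350 = 783081 L ≈ 783000 L.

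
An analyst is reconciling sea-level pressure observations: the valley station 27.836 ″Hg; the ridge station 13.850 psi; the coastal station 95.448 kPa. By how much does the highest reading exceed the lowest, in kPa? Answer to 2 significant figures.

the valley station: 27.836 inHg = 94.264 kPa.
the ridge station: 13.850 psi = 95.492 kPa.
Spread: 95.492 − 94.264 = 1.2 kPa.

1.2 kPa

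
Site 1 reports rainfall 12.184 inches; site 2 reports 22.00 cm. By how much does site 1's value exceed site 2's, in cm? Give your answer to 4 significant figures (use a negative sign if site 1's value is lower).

site 1: 12.184 in = 30.94736 cm.
Difference: 30.94736 − 22.00000 = 8.947 cm.

8.947 cm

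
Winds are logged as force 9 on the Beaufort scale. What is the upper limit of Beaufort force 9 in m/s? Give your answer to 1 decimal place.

24.4 m/s

Beaufort 9 (strong gale) spans 20.8–24.4 m/s.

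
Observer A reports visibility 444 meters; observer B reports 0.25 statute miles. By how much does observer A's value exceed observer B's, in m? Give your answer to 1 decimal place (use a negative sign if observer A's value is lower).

observer B: 0.25 SM = 402.336 m.
Difference: 444.000 − 402.336 = 41.7 m.

41.7 m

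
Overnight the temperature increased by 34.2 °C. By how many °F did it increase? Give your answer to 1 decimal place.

61.6 °F

A change of 1 °C equals a change of 1.8 °F: Δ°F = 34.2 × 1.8 = 61.6 °F.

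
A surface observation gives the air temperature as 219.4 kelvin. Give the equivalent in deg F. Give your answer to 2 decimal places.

First to °C: -53.75 °C.
Then to °F: -64.75 °F.

-64.75 °F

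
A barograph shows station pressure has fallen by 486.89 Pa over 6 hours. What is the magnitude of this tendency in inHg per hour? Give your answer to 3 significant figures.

486.89 Pa / 6 h × 0.0002953 inHg/Pa = 0.0240 inHg/h.

0.0240 inHg per hour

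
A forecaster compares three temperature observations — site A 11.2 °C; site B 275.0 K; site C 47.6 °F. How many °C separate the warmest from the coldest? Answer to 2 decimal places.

site B: 275.0 K = 1.850 °C.
site C: 47.6 °F = 8.667 °C.
Spread: 11.200 − 1.850 = 9.350 °C.

9.35 °C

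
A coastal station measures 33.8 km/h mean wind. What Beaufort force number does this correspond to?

Beaufort force 5

33.8 km/h = 9.4 m/s, which is Beaufort 5 (fresh breeze, 8.0–10.7 m/s).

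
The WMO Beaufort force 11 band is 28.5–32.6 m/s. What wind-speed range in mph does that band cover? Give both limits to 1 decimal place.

28.5–32.6 m/s × 2.237 = 63.8–72.9 mph.

63.8 to 72.9 mph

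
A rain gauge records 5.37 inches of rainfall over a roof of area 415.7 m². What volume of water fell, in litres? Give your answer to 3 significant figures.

56700 litres

Depth: 5.37 in × 25.4 = 136.398 mm.
1 mm over 1 m² is 1 L, so volume = 136.398 × 415.7 = 56700.649 L ≈ 56700 L.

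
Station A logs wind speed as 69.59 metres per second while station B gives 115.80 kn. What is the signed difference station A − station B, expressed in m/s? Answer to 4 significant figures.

station B: 115.80 kt = 59.5727 m/s.
Difference: 69.5900 − 59.5727 = 10.02 m/s.

10.02 m/s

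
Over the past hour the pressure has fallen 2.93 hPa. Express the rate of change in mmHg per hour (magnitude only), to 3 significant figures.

2.20 mmHg per hour

2.93 hPa / 1 h × 0.750062 mmHg/hPa = 2.20 mmHg/h.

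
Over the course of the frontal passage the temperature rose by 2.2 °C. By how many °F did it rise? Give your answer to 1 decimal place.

For a temperature change the 32° offset cancels: Δ°F = 2.2 × 1.8 = 4.0 °F.

4.0 °F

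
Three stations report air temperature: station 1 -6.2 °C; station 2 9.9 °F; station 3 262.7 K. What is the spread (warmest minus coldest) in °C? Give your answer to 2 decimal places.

6.08 °C

station 2: 9.9 °F = -12.278 °C.
station 3: 262.7 K = -10.450 °C.
Spread: (-6.200) − (-12.278) = 6.078 °C.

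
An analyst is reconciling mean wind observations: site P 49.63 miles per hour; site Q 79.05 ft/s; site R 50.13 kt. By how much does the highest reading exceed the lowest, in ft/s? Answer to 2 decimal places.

11.82 ft/s

site P: 49.63 mph = 72.7907 ft/s.
site R: 50.13 kt = 84.6099 ft/s.
Spread: 84.6099 − 72.7907 = 11.82 ft/s.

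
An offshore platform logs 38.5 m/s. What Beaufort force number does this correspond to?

Beaufort force 12

38.5 m/s lies in the Beaufort 12 band (hurricane force, ≥32.7 m/s).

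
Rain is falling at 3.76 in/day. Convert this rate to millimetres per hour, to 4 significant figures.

3.76 in/day × 25.4 mm/in × 0.0416667 day/hour = 3.979 mm/hour.

3.979 mm/hour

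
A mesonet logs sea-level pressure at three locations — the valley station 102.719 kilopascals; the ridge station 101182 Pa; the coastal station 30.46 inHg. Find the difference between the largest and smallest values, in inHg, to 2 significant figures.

0.58 inHg

the valley station: 102.719 kPa = 30.3329 inHg.
the ridge station: 101182 Pa = 29.8790 inHg.
Spread: 30.4600 − 29.8790 = 0.58 inHg.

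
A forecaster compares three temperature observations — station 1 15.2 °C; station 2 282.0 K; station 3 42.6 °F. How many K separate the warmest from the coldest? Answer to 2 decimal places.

station 2: 282.0 K = 8.850 °C.
station 3: 42.6 °F = 5.889 °C.
Spread: 15.200 − 5.889 = 9.311 °C.

9.31 K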